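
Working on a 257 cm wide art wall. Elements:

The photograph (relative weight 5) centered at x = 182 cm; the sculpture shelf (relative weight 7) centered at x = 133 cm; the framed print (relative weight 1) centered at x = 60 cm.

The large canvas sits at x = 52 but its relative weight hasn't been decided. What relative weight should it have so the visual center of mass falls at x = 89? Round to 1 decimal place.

w ≈ 20.1

Existing Σw = 13 (5 + 7 + 1); existing moment 5·182 + 7·133 + 1·60 = 1901.
Balance at x = 89 requires (1901 + w·52) / (13 + w) = 89.
So w = (89·13 − 1901)/(52 − 89) = -744/-37 ≈ 20.11.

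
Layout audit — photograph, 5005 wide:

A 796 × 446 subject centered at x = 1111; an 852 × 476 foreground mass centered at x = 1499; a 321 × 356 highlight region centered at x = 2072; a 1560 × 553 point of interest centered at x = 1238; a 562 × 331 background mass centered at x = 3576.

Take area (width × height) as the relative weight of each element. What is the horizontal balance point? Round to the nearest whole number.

Areas → weights: subject 796·446 = 355016, foreground mass 852·476 = 405552, highlight region 321·356 = 114276, point of interest 1560·553 = 862680, background mass 562·331 = 186022; Σw = 1923546.
Σw·x = 355016·1111 + 405552·1499 + 114276·2072 + 862680·1238 + 186022·3576 = 2972337608, so x̄ = 2972337608/1923546 ≈ 1545.24.

x ≈ 1545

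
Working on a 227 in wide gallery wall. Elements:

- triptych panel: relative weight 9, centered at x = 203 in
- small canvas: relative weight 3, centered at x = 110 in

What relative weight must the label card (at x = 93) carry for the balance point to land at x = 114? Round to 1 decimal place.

w ≈ 37.6

Fixed elements: Σw = 9 + 3 = 12, Σw·x = 9·203 + 3·110 = 2157.
Set Σw·x/Σw = 114: (2157 + 93w) = 114·(12 + w).
Solving: w = (114·12 − 2157) / (93 − 114) = -789 / -21 ≈ 37.57.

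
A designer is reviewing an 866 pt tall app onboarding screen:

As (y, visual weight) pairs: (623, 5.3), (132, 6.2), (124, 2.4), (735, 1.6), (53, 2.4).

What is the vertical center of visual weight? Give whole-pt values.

Total weight = 5.3 + 6.2 + 2.4 + 1.6 + 2.4 = 17.9.
Σw·y = 5.3·623 + 6.2·132 + 2.4·124 + 1.6·735 + 2.4·53 = 5721.1, so ȳ = 5721.1/17.9 ≈ 319.61.

y ≈ 320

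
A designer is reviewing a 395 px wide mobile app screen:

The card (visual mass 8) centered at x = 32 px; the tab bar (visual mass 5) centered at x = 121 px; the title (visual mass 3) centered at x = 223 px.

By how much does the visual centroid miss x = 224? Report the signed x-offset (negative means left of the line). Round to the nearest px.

≈ -128 px

Weights sum to 8 + 5 + 3 = 16.
x-moment: 8·32 + 5·121 + 3·223 = 1530; centroid 1530/16 ≈ 95.62.
Against x = 224, that's 95.62 − 224 = -128.38.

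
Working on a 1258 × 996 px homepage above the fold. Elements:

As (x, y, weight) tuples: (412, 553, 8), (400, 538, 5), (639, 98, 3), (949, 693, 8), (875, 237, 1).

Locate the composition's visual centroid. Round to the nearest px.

(627, 528)

Total weight = 8 + 5 + 3 + 8 + 1 = 25.
Σw·x = 8·412 + 5·400 + 3·639 + 8·949 + 1·875 = 15680, so x̄ = 15680/25 ≈ 627.20.
Σw·y = 8·553 + 5·538 + 3·98 + 8·693 + 1·237 = 13189, so ȳ = 13189/25 ≈ 527.56.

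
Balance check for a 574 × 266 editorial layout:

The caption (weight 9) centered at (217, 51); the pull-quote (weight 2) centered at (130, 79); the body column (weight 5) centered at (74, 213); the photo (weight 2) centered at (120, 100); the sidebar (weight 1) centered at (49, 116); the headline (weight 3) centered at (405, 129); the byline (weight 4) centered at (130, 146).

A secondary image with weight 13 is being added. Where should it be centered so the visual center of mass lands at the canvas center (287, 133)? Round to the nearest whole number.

(507, 171)

After adding the secondary image, total weight = 9 + 2 + 5 + 2 + 1 + 3 + 4 + 13 = 39.
x: need Σw·x = 39·287 = 11193. Existing = 9·217 + 2·130 + 5·74 + 2·120 + 1·49 + 3·405 + 4·130 = 4607. Remainder 6586 / 13 ≈ 506.62.
y: need Σw·y = 39·133 = 5187. Existing = 9·51 + 2·79 + 5·213 + 2·100 + 1·116 + 3·129 + 4·146 = 2969. Remainder 2218 / 13 ≈ 170.62.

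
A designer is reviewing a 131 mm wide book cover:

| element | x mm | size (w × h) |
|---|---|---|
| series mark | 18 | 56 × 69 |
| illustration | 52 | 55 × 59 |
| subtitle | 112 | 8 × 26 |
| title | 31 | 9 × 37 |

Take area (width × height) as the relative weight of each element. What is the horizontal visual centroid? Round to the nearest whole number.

x ≈ 36

Taking area as weight: series mark 56·69 = 3864, illustration 55·59 = 3245, subtitle 8·26 = 208, title 9·37 = 333. Sum 7650.
Σw·x = 3864·18 + 3245·52 + 208·112 + 333·31 = 271911, so x̄ = 271911/7650 ≈ 35.54.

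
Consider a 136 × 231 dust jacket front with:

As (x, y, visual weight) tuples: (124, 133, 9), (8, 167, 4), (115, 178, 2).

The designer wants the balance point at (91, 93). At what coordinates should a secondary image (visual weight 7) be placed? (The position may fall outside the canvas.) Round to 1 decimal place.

With the secondary image, Σw becomes 9 + 4 + 2 + 7 = 22.
Along x: (1378 + 7·x) / 22 = 91 (existing moment 9·124 + 4·8 + 2·115 = 1378) ⇒ x = (2002 − 1378) / 7 ≈ 89.14.
Along y: (2221 + 7·y) / 22 = 93 (existing moment 9·133 + 4·167 + 2·178 = 2221) ⇒ y = (2046 − 2221) / 7 ≈ -25.00.

(89.1, -25.0)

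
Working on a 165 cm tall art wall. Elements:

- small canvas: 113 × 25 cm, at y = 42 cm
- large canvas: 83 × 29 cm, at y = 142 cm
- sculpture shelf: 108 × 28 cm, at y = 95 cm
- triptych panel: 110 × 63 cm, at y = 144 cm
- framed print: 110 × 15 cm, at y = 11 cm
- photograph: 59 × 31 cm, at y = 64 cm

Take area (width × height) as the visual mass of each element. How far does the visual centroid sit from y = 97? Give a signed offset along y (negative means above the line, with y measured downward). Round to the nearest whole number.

Areas → weights: small canvas 113·25 = 2825, large canvas 83·29 = 2407, sculpture shelf 108·28 = 3024, triptych panel 110·63 = 6930, framed print 110·15 = 1650, photograph 59·31 = 1829; Σw = 18665.
Σw·y = 1880850; ȳ = 1880850/18665 ≈ 100.77.
Offset from y = 97: 100.77 − 97 ≈ 3.77.

≈ 4 cm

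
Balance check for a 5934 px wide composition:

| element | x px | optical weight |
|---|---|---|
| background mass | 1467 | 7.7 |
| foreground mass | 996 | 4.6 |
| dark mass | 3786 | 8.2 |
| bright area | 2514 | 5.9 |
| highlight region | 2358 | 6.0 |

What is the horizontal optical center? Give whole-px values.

x ≈ 2343

Total weight = 7.7 + 4.6 + 8.2 + 5.9 + 6.0 = 32.4.
x-moment: 7.7·1467 + 4.6·996 + 8.2·3786 + 5.9·2514 + 6.0·2358 = 75903.3; centroid 75903.3/32.4 ≈ 2342.69.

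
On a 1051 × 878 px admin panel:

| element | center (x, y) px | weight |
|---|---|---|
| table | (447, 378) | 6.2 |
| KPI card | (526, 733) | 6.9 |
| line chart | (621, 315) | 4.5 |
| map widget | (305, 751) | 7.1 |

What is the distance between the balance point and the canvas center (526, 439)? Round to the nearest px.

≈ 149 px

Total weight = 6.2 + 6.9 + 4.5 + 7.1 = 24.7.
x: (6.2·447 + 6.9·526 + 4.5·621 + 7.1·305) / 24.7 = 11360.8 / 24.7 ≈ 459.95
y: (6.2·378 + 6.9·733 + 4.5·315 + 7.1·751) / 24.7 = 14150.9 / 24.7 ≈ 572.91
Relative to (526, 439): Δ = (-66.05, 133.91); |Δ| = √(-66.05² + 133.91²) ≈ 149.31.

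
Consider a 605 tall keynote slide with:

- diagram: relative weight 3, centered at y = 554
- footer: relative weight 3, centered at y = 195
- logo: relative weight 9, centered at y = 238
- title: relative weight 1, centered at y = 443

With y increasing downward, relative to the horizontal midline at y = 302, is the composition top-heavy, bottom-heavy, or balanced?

balanced

Total weight = 3 + 3 + 9 + 1 = 16.
Σw·y = 3·554 + 3·195 + 9·238 + 1·443 = 4832, so ȳ = 4832/16 ≈ 302.00.
That equals the midline 302 — balanced.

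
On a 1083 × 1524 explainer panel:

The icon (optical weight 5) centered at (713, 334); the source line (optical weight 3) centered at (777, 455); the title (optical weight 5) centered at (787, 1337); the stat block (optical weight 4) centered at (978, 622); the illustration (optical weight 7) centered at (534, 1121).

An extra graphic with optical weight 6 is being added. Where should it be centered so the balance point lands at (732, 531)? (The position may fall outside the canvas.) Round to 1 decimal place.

(746.5, -687.5)

New total weight: (5 + 3 + 5 + 4 + 7) + 6 = 30.
x: target moment 30×732 = 21960; current 5·713 + 3·777 + 5·787 + 4·978 + 7·534 = 17481; the extra graphic supplies 4479, so x = 4479/6 ≈ 746.50.
y: target moment 30×531 = 15930; current 5·334 + 3·455 + 5·1337 + 4·622 + 7·1121 = 20055; the extra graphic supplies -4125, so y = -4125/6 ≈ -687.50.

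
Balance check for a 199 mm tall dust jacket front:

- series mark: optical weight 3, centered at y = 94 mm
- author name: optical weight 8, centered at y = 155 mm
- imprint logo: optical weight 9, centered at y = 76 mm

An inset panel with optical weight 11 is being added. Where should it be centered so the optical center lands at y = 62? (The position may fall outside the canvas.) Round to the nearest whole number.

y ≈ -26

After adding the inset panel, total weight = 3 + 8 + 9 + 11 = 31.
y: need Σw·y = 31·62 = 1922. Existing = 3·94 + 8·155 + 9·76 = 2206. Remainder -284 / 11 ≈ -25.82.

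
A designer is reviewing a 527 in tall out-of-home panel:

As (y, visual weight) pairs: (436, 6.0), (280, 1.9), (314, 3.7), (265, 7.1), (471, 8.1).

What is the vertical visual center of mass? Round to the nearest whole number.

Σw = 6.0 + 1.9 + 3.7 + 7.1 + 8.1 = 26.8.
Σw·y = 6.0·436 + 1.9·280 + 3.7·314 + 7.1·265 + 8.1·471 = 10006.4, so ȳ = 10006.4/26.8 ≈ 373.37.

y ≈ 373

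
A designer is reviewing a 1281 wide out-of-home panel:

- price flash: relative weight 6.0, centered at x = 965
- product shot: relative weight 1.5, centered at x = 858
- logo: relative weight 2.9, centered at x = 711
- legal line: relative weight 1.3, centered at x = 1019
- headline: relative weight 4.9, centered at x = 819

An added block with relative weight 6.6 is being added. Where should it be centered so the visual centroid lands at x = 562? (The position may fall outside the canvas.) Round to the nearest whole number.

New total weight: (6.0 + 1.5 + 2.9 + 1.3 + 4.9) + 6.6 = 23.2.
x: need Σw·x = 23.2·562 = 13038.4. Existing = 6.0·965 + 1.5·858 + 2.9·711 + 1.3·1019 + 4.9·819 = 14476.7. Remainder -1438.3 / 6.6 ≈ -217.92.

x ≈ -218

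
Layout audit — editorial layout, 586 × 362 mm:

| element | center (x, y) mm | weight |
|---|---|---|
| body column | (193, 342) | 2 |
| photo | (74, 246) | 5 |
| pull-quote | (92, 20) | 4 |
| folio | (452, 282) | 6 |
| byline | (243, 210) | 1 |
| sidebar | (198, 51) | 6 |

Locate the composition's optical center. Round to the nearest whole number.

(219, 175)

Σw = 2 + 5 + 4 + 6 + 1 + 6 = 24.
x: moment 5267 / weight 24 ≈ 219.46
y: moment 4202 / weight 24 ≈ 175.08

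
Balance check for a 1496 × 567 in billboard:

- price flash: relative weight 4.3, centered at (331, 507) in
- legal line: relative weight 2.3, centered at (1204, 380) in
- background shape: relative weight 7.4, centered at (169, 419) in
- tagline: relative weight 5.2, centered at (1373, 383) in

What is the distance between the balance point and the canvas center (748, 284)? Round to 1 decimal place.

≈ 168.1 in

Weights sum to 4.3 + 2.3 + 7.4 + 5.2 = 19.2.
x-moment: 4.3·331 + 2.3·1204 + 7.4·169 + 5.2·1373 = 12582.7; centroid 12582.7/19.2 ≈ 655.35.
y-moment: 4.3·507 + 2.3·380 + 7.4·419 + 5.2·383 = 8146.3; centroid 8146.3/19.2 ≈ 424.29.
Offset from (748, 284): Δx ≈ -92.65, Δy ≈ 140.29; distance = √(Δx² + Δy²) ≈ 168.12.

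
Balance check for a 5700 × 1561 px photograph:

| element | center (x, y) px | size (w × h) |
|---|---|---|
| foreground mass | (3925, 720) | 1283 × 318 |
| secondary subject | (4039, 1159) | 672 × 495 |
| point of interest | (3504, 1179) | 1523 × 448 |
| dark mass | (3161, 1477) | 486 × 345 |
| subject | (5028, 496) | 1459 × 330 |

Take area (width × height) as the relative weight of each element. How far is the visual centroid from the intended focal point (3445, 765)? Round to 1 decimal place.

≈ 584.5 px

Taking area as weight: foreground mass 1283·318 = 407994, secondary subject 672·495 = 332640, point of interest 1523·448 = 682304, dark mass 486·345 = 167670, subject 1459·330 = 481470. Sum 2072078.
x: (407994·3925 + 332640·4039 + 682304·3504 + 167670·3161 + 481470·5028) / 2072078 = 8286538656 / 2072078 ≈ 3999.14
y: (407994·720 + 332640·1159 + 682304·1179 + 167670·1477 + 481470·496) / 2072078 = 1970179566 / 2072078 ≈ 950.82
Offset from (3445, 765): Δx ≈ 554.14, Δy ≈ 185.82; distance = √(Δx² + Δy²) ≈ 584.47.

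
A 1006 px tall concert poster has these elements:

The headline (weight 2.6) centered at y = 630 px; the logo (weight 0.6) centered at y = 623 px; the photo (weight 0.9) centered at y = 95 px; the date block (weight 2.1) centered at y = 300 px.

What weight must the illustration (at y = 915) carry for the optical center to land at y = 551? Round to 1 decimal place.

Known weights sum to 2.6 + 0.6 + 0.9 + 2.1 = 6.2; their moment is 2.6·630 + 0.6·623 + 0.9·95 + 2.1·300 = 2727.3.
Set Σw·y/Σw = 551: (2727.3 + 915w) = 551·(6.2 + w).
So w = (551·6.2 − 2727.3)/(915 − 551) = 688.9/364 ≈ 1.89.

w ≈ 1.9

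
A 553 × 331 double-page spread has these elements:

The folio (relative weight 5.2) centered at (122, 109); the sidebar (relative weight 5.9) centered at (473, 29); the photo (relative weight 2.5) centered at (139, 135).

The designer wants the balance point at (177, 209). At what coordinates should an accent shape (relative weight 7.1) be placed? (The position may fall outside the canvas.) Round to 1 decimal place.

(-15.3, 457.9)

New total weight: (5.2 + 5.9 + 2.5) + 7.1 = 20.7.
Along x: (3772.6 + 7.1·x) / 20.7 = 177 (existing moment 5.2·122 + 5.9·473 + 2.5·139 = 3772.6) ⇒ x = (3663.9 − 3772.6) / 7.1 ≈ -15.31.
Along y: (1075.4 + 7.1·y) / 20.7 = 209 (existing moment 5.2·109 + 5.9·29 + 2.5·135 = 1075.4) ⇒ y = (4326.3 − 1075.4) / 7.1 ≈ 457.87.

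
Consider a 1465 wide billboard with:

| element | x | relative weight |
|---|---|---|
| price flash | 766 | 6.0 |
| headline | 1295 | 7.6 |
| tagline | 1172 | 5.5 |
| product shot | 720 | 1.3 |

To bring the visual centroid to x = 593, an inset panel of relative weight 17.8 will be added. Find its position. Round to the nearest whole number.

New total weight: (6.0 + 7.6 + 5.5 + 1.3) + 17.8 = 38.2.
Along x: (21820.0 + 17.8·x) / 38.2 = 593 (existing moment 6.0·766 + 7.6·1295 + 5.5·1172 + 1.3·720 = 21820.0) ⇒ x = (22652.6 − 21820.0) / 17.8 ≈ 46.78.

x ≈ 47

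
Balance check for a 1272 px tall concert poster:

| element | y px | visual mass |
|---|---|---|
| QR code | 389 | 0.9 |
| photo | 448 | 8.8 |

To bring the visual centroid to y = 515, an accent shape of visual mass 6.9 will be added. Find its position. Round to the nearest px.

y ≈ 617

New total weight: (0.9 + 8.8) + 6.9 = 16.6.
y: need Σw·y = 16.6·515 = 8549.0. Existing = 0.9·389 + 8.8·448 = 4292.5. Remainder 4256.5 / 6.9 ≈ 616.88.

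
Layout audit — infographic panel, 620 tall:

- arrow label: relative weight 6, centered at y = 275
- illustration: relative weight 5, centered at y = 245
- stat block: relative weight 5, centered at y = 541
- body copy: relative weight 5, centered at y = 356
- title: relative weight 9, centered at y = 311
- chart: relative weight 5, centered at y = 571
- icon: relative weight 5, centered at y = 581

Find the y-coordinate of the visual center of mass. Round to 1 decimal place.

y ≈ 398.0

Weights sum to 6 + 5 + 5 + 5 + 9 + 5 + 5 = 40.
y: moment 15919 / weight 40 ≈ 397.98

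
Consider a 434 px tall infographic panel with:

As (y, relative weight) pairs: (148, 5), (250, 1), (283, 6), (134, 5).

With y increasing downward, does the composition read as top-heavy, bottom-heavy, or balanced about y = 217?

Σw = 5 + 1 + 6 + 5 = 17.
y: (5·148 + 1·250 + 6·283 + 5·134) / 17 = 3358 / 17 ≈ 197.53
Since 197.5 is above (smaller y than) 217, the composition reads top-heavy.

top-heavy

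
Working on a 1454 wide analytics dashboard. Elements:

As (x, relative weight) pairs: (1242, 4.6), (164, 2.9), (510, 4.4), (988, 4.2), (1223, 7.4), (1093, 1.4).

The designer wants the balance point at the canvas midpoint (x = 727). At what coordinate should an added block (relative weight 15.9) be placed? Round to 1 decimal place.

x ≈ 408.7

New total weight: (4.6 + 2.9 + 4.4 + 4.2 + 7.4 + 1.4) + 15.9 = 40.8.
x: need Σw·x = 40.8·727 = 29661.6. Existing = 4.6·1242 + 2.9·164 + 4.4·510 + 4.2·988 + 7.4·1223 + 1.4·1093 = 23162.8. Remainder 6498.8 / 15.9 ≈ 408.73.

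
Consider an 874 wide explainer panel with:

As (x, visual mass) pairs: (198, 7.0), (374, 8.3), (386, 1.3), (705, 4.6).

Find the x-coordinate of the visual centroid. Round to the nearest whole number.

x ≈ 388

Total weight = 7.0 + 8.3 + 1.3 + 4.6 = 21.2.
x-moment: 7.0·198 + 8.3·374 + 1.3·386 + 4.6·705 = 8235.0; centroid 8235.0/21.2 ≈ 388.44.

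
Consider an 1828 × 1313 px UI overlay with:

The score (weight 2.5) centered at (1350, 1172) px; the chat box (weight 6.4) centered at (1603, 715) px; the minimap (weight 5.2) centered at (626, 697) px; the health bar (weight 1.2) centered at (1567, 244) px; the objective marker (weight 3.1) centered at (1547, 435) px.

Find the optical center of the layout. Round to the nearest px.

Weights sum to 2.5 + 6.4 + 5.2 + 1.2 + 3.1 = 18.4.
x: (2.5·1350 + 6.4·1603 + 5.2·626 + 1.2·1567 + 3.1·1547) / 18.4 = 23565.5 / 18.4 ≈ 1280.73
y: (2.5·1172 + 6.4·715 + 5.2·697 + 1.2·244 + 3.1·435) / 18.4 = 12771.7 / 18.4 ≈ 694.11

(1281, 694)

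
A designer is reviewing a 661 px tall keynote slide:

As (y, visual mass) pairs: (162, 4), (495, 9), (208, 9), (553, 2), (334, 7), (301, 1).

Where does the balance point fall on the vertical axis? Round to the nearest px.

y ≈ 335

Weights sum to 4 + 9 + 9 + 2 + 7 + 1 = 32.
y: moment 10720 / weight 32 ≈ 335.00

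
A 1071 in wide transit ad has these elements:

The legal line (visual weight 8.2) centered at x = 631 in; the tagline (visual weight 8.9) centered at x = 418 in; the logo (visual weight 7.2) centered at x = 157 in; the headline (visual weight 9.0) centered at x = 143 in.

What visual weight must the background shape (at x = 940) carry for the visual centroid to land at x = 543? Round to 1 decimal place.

Fixed elements: Σw = 8.2 + 8.9 + 7.2 + 9.0 = 33.3, Σw·x = 8.2·631 + 8.9·418 + 7.2·157 + 9.0·143 = 11311.8.
Set Σw·x/Σw = 543: (11311.8 + 940w) = 543·(33.3 + w).
Rearranging, w·(940 − 543) = 543·33.3 − 11311.8 = 6770.1, so w ≈ 6770.1/397 = 17.05.

w ≈ 17.1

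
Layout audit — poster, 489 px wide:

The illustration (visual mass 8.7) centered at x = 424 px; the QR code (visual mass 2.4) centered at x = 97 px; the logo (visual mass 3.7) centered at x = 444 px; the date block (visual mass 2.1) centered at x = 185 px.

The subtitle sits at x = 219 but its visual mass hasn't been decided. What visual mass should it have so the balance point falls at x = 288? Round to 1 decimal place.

Known weights sum to 8.7 + 2.4 + 3.7 + 2.1 = 16.9; their moment is 8.7·424 + 2.4·97 + 3.7·444 + 2.1·185 = 5952.9.
For the centroid to hit 288: (5952.9 + w·219) / (16.9 + w) = 288.
So w = (288·16.9 − 5952.9)/(219 − 288) = -1085.7/-69 ≈ 15.73.

w ≈ 15.7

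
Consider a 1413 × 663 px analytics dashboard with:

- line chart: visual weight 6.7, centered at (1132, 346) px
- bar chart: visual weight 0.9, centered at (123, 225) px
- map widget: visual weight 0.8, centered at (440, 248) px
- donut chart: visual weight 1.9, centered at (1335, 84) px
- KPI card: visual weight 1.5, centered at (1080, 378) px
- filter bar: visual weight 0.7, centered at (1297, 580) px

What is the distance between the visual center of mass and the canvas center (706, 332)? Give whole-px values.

≈ 344 px

Total weight = 6.7 + 0.9 + 0.8 + 1.9 + 1.5 + 0.7 = 12.5.
Σw·x = 13111.5; x̄ = 13111.5/12.5 ≈ 1048.92.
y: moment 3851.7 / weight 12.5 ≈ 308.14
From (706, 332): dx = 342.92, dy = -23.86, so the distance is √(dx²+dy²) ≈ 343.75.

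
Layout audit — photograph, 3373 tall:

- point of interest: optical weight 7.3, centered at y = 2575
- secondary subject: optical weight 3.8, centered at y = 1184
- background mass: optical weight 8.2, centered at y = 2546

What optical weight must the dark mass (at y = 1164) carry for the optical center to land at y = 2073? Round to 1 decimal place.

Known weights sum to 7.3 + 3.8 + 8.2 = 19.3; their moment is 7.3·2575 + 3.8·1184 + 8.2·2546 = 44173.9.
Balance at y = 2073 requires (44173.9 + w·1164) / (19.3 + w) = 2073.
So w = (2073·19.3 − 44173.9)/(1164 − 2073) = -4165.0/-909 ≈ 4.58.

w ≈ 4.6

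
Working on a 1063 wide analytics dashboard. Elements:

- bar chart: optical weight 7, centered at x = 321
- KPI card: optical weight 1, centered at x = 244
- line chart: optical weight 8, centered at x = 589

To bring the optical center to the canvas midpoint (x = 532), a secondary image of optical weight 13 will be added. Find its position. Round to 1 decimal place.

After adding the secondary image, total weight = 7 + 1 + 8 + 13 = 29.
Along x: (7203 + 13·x) / 29 = 532 (existing moment 7·321 + 1·244 + 8·589 = 7203) ⇒ x = (15428 − 7203) / 13 ≈ 632.69.

x ≈ 632.7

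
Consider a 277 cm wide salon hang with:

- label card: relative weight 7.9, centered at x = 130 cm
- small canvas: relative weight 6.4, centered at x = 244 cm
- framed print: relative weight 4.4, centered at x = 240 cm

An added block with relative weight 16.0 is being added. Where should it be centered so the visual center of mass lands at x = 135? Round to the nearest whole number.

With the added block, Σw becomes 7.9 + 6.4 + 4.4 + 16.0 = 34.7.
x: need Σw·x = 34.7·135 = 4684.5. Existing = 7.9·130 + 6.4·244 + 4.4·240 = 3644.6. Remainder 1039.9 / 16.0 ≈ 64.99.

x ≈ 65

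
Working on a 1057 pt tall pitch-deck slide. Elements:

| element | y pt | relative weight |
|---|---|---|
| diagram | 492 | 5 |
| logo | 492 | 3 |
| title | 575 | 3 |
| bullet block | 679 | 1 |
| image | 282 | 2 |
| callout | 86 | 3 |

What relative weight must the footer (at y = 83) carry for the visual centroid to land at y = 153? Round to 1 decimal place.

Known weights sum to 5 + 3 + 3 + 1 + 2 + 3 = 17; their moment is 5·492 + 3·492 + 3·575 + 1·679 + 2·282 + 3·86 = 7162.
Balance at y = 153 requires (7162 + w·83) / (17 + w) = 153.
So w = (153·17 − 7162)/(83 − 153) = -4561/-70 ≈ 65.16.

w ≈ 65.2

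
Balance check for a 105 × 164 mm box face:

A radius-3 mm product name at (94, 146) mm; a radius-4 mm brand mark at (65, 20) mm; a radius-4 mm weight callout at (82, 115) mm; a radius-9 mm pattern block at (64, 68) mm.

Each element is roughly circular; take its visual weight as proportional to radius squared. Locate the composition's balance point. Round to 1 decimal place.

r² weights: product name 3² = 9, brand mark 4² = 16, weight callout 4² = 16, pattern block 9² = 81. Total = 122.
Σw·x = 9·94 + 16·65 + 16·82 + 81·64 = 8382, so x̄ = 8382/122 ≈ 68.70.
Σw·y = 9·146 + 16·20 + 16·115 + 81·68 = 8982, so ȳ = 8982/122 ≈ 73.62.

(68.7, 73.6)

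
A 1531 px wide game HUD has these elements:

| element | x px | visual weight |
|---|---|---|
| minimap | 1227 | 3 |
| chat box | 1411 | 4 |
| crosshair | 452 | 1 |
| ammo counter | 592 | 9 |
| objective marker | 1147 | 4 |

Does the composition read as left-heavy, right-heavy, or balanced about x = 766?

right-heavy

Total weight = 3 + 4 + 1 + 9 + 4 = 21.
x: (3·1227 + 4·1411 + 1·452 + 9·592 + 4·1147) / 21 = 19693 / 21 ≈ 937.76
Since 937.8 is right of 766, the composition reads right-heavy.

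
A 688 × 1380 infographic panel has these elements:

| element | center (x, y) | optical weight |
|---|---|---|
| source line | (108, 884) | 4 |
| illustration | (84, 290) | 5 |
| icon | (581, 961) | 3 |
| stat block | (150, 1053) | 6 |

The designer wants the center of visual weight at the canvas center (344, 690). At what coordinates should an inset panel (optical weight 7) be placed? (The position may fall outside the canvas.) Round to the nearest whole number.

(729, 438)

New total weight: (4 + 5 + 3 + 6) + 7 = 25.
x: need Σw·x = 25·344 = 8600. Existing = 4·108 + 5·84 + 3·581 + 6·150 = 3495. Remainder 5105 / 7 ≈ 729.29.
y: need Σw·y = 25·690 = 17250. Existing = 4·884 + 5·290 + 3·961 + 6·1053 = 14187. Remainder 3063 / 7 ≈ 437.57.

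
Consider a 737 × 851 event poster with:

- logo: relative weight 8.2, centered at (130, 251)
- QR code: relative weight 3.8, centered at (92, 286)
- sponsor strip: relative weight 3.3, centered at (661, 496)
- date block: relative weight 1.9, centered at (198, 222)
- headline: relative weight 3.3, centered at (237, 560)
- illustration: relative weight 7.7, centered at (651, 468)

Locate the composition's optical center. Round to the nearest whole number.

Total weight = 8.2 + 3.8 + 3.3 + 1.9 + 3.3 + 7.7 = 28.2.
Σw·x = 9767.9; x̄ = 9767.9/28.2 ≈ 346.38.
y: moment 10655.2 / weight 28.2 ≈ 377.84

(346, 378)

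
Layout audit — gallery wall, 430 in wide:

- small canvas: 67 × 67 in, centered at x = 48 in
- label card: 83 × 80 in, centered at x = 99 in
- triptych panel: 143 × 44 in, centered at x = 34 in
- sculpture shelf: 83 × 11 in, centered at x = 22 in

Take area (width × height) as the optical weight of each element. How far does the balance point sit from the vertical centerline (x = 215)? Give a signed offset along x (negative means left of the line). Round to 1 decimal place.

≈ -154.6 in

Areas → weights: small canvas 67·67 = 4489, label card 83·80 = 6640, triptych panel 143·44 = 6292, sculpture shelf 83·11 = 913; Σw = 18334.
Σw·x = 4489·48 + 6640·99 + 6292·34 + 913·22 = 1106846, so x̄ = 1106846/18334 ≈ 60.37.
Offset from x = 215: 60.37 − 215 ≈ -154.63.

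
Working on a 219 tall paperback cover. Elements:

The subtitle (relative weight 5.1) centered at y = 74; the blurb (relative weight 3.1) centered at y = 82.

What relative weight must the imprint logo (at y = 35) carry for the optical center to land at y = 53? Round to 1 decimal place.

Known weights sum to 5.1 + 3.1 = 8.2; their moment is 5.1·74 + 3.1·82 = 631.6.
For the centroid to hit 53: (631.6 + w·35) / (8.2 + w) = 53.
Solving: w = (53·8.2 − 631.6) / (35 − 53) = -197.0 / -18 ≈ 10.94.

w ≈ 10.9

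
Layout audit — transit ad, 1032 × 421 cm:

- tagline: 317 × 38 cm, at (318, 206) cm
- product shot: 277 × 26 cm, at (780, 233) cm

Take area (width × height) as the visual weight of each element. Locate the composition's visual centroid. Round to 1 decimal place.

Areas → weights: tagline 317·38 = 12046, product shot 277·26 = 7202; Σw = 19248.
Σw·x = 12046·318 + 7202·780 = 9448188, so x̄ = 9448188/19248 ≈ 490.87.
Σw·y = 12046·206 + 7202·233 = 4159542, so ȳ = 4159542/19248 ≈ 216.10.

(490.9, 216.1)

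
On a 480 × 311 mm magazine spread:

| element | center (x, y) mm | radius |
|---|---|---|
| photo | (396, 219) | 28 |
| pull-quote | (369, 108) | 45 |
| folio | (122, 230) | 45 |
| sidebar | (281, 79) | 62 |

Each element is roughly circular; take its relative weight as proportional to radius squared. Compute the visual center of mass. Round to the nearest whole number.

r² weights: photo 28² = 784, pull-quote 45² = 2025, folio 45² = 2025, sidebar 62² = 3844. Total = 8678.
x-moment: 784·396 + 2025·369 + 2025·122 + 3844·281 = 2384903; centroid 2384903/8678 ≈ 274.82.
y-moment: 784·219 + 2025·108 + 2025·230 + 3844·79 = 1159822; centroid 1159822/8678 ≈ 133.65.

(275, 134)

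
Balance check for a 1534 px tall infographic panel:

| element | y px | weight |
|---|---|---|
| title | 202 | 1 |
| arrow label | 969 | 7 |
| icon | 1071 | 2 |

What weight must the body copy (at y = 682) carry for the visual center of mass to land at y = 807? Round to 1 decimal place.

w ≈ 8.5

Fixed elements: Σw = 1 + 7 + 2 = 10, Σw·y = 1·202 + 7·969 + 2·1071 = 9127.
For the centroid to hit 807: (9127 + w·682) / (10 + w) = 807.
Solving: w = (807·10 − 9127) / (682 − 807) = -1057 / -125 ≈ 8.46.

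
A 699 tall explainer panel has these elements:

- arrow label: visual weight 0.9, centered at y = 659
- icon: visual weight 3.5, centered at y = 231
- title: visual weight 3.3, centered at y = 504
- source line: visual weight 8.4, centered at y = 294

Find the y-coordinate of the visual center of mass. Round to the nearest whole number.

y ≈ 344

Weights sum to 0.9 + 3.5 + 3.3 + 8.4 = 16.1.
y: (0.9·659 + 3.5·231 + 3.3·504 + 8.4·294) / 16.1 = 5534.4 / 16.1 ≈ 343.75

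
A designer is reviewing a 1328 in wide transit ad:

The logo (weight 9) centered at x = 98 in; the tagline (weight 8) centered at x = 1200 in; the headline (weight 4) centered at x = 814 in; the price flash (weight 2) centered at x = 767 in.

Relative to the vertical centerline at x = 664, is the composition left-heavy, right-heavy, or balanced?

balanced

Weights sum to 9 + 8 + 4 + 2 = 23.
x-moment: 9·98 + 8·1200 + 4·814 + 2·767 = 15272; centroid 15272/23 ≈ 664.00.
That equals the midline 664 — balanced.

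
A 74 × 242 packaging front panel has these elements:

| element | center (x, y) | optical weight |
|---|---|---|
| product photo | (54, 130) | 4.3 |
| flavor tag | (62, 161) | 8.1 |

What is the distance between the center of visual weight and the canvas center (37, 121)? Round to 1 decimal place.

Weights sum to 4.3 + 8.1 = 12.4.
x: (4.3·54 + 8.1·62) / 12.4 = 734.4 / 12.4 ≈ 59.23
y: (4.3·130 + 8.1·161) / 12.4 = 1863.1 / 12.4 ≈ 150.25
Offset from (37, 121): Δx ≈ 22.23, Δy ≈ 29.25; distance = √(Δx² + Δy²) ≈ 36.74.

≈ 36.7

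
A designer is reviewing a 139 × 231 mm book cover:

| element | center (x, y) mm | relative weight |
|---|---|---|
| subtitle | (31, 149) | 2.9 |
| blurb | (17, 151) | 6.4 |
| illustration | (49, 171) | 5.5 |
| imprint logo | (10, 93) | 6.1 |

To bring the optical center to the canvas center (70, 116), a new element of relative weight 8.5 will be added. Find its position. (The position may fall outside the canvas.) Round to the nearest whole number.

(180, 59)

With the new element, Σw becomes 2.9 + 6.4 + 5.5 + 6.1 + 8.5 = 29.4.
x: need Σw·x = 29.4·70 = 2058.0. Existing = 2.9·31 + 6.4·17 + 5.5·49 + 6.1·10 = 529.2. Remainder 1528.8 / 8.5 ≈ 179.86.
y: need Σw·y = 29.4·116 = 3410.4. Existing = 2.9·149 + 6.4·151 + 5.5·171 + 6.1·93 = 2906.3. Remainder 504.1 / 8.5 ≈ 59.31.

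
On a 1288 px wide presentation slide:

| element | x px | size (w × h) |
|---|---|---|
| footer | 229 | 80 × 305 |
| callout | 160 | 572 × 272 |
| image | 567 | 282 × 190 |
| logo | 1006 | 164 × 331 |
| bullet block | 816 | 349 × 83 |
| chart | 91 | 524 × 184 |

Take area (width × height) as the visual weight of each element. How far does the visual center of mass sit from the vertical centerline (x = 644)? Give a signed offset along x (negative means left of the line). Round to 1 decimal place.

≈ -286.1 px

Taking area as weight: footer 80·305 = 24400, callout 572·272 = 155584, image 282·190 = 53580, logo 164·331 = 54284, bullet block 349·83 = 28967, chart 524·184 = 96416. Sum 413231.
Σw·x = 24400·229 + 155584·160 + 53580·567 + 54284·1006 + 28967·816 + 96416·91 = 147881532, so x̄ = 147881532/413231 ≈ 357.87.
Difference: 357.87 − 644 ≈ -286.13.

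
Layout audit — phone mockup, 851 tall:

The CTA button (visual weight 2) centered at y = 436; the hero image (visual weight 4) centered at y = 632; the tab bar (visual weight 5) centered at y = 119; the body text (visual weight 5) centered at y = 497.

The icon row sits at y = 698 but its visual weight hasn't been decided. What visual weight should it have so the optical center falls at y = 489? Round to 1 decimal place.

Fixed elements: Σw = 2 + 4 + 5 + 5 = 16, Σw·y = 2·436 + 4·632 + 5·119 + 5·497 = 6480.
Set Σw·y/Σw = 489: (6480 + 698w) = 489·(16 + w).
Rearranging, w·(698 − 489) = 489·16 − 6480 = 1344, so w ≈ 1344/209 = 6.43.

w ≈ 6.4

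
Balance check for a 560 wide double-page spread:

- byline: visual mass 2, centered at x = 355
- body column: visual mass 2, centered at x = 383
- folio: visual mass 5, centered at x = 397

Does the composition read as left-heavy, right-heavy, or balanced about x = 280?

Total weight = 2 + 2 + 5 = 9.
x: (2·355 + 2·383 + 5·397) / 9 = 3461 / 9 ≈ 384.56
384.6 vs midline 280 → right-heavy.

right-heavy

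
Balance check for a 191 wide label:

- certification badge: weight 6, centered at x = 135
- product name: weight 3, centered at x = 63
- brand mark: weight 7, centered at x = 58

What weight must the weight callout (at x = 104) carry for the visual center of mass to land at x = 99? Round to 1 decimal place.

w ≈ 35.8

Fixed elements: Σw = 6 + 3 + 7 = 16, Σw·x = 6·135 + 3·63 + 7·58 = 1405.
Balance at x = 99 requires (1405 + w·104) / (16 + w) = 99.
Solving: w = (99·16 − 1405) / (104 − 99) = 179 / 5 ≈ 35.80.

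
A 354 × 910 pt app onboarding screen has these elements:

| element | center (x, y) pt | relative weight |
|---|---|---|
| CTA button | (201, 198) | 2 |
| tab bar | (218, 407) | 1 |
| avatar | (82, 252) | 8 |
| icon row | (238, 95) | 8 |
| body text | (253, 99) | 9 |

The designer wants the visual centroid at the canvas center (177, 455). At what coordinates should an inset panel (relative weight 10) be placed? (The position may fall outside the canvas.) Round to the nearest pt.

(127, 1282)

After adding the inset panel, total weight = 2 + 1 + 8 + 8 + 9 + 10 = 38.
x: need Σw·x = 38·177 = 6726. Existing = 2·201 + 1·218 + 8·82 + 8·238 + 9·253 = 5457. Remainder 1269 / 10 ≈ 126.90.
y: need Σw·y = 38·455 = 17290. Existing = 2·198 + 1·407 + 8·252 + 8·95 + 9·99 = 4470. Remainder 12820 / 10 ≈ 1282.00.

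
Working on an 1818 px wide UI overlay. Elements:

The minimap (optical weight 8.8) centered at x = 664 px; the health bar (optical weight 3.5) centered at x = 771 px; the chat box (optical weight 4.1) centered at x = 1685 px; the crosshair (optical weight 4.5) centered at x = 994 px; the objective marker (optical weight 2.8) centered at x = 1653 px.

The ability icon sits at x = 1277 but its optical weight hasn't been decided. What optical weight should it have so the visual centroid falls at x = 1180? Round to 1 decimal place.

Existing Σw = 23.7 (8.8 + 3.5 + 4.1 + 4.5 + 2.8); existing moment 8.8·664 + 3.5·771 + 4.1·1685 + 4.5·994 + 2.8·1653 = 24551.6.
Balance at x = 1180 requires (24551.6 + w·1277) / (23.7 + w) = 1180.
Solving: w = (1180·23.7 − 24551.6) / (1277 − 1180) = 3414.4 / 97 ≈ 35.20.

w ≈ 35.2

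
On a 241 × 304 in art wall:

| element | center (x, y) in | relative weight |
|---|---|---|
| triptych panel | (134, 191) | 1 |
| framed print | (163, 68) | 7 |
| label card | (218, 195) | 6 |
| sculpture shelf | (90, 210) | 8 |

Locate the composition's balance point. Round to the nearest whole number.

(150, 160)

Weights sum to 1 + 7 + 6 + 8 = 22.
x-moment: 1·134 + 7·163 + 6·218 + 8·90 = 3303; centroid 3303/22 ≈ 150.14.
y-moment: 1·191 + 7·68 + 6·195 + 8·210 = 3517; centroid 3517/22 ≈ 159.86.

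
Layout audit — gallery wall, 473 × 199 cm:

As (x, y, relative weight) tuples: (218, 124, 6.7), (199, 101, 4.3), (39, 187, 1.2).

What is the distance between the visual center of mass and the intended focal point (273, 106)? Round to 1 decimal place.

Total weight = 6.7 + 4.3 + 1.2 = 12.2.
Σw·x = 6.7·218 + 4.3·199 + 1.2·39 = 2363.1, so x̄ = 2363.1/12.2 ≈ 193.70.
Σw·y = 6.7·124 + 4.3·101 + 1.2·187 = 1489.5, so ȳ = 1489.5/12.2 ≈ 122.09.
Relative to (273, 106): Δ = (-79.30, 16.09); |Δ| = √(-79.30² + 16.09²) ≈ 80.92.

≈ 80.9 cm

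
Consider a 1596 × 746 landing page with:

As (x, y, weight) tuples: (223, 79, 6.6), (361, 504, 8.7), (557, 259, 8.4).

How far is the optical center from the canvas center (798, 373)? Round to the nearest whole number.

Σw = 6.6 + 8.7 + 8.4 = 23.7.
x: (6.6·223 + 8.7·361 + 8.4·557) / 23.7 = 9291.3 / 23.7 ≈ 392.04
y: (6.6·79 + 8.7·504 + 8.4·259) / 23.7 = 7081.8 / 23.7 ≈ 298.81
Relative to (798, 373): Δ = (-405.96, -74.19); |Δ| = √(-405.96² + -74.19²) ≈ 412.69.

≈ 413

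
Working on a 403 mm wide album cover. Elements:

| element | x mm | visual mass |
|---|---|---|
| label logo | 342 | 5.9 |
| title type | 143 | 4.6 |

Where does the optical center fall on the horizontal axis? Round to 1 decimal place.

Σw = 5.9 + 4.6 = 10.5.
x-moment: 5.9·342 + 4.6·143 = 2675.6; centroid 2675.6/10.5 ≈ 254.82.

x ≈ 254.8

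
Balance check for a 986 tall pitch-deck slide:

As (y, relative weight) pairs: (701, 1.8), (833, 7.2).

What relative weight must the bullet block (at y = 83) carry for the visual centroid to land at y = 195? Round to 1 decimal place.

w ≈ 49.1

Known weights sum to 1.8 + 7.2 = 9.0; their moment is 1.8·701 + 7.2·833 = 7259.4.
Balance at y = 195 requires (7259.4 + w·83) / (9.0 + w) = 195.
So w = (195·9.0 − 7259.4)/(83 − 195) = -5504.4/-112 ≈ 49.15.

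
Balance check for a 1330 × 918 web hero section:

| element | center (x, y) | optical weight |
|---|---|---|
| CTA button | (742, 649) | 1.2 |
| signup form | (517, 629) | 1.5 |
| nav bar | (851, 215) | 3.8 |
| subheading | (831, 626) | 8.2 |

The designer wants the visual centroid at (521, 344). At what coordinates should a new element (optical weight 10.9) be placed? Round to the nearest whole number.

New total weight: (1.2 + 1.5 + 3.8 + 8.2) + 10.9 = 25.6.
Along x: (11713.9 + 10.9·x) / 25.6 = 521 (existing moment 1.2·742 + 1.5·517 + 3.8·851 + 8.2·831 = 11713.9) ⇒ x = (13337.6 − 11713.9) / 10.9 ≈ 148.96.
Along y: (7672.5 + 10.9·y) / 25.6 = 344 (existing moment 1.2·649 + 1.5·629 + 3.8·215 + 8.2·626 = 7672.5) ⇒ y = (8806.4 − 7672.5) / 10.9 ≈ 104.03.

(149, 104)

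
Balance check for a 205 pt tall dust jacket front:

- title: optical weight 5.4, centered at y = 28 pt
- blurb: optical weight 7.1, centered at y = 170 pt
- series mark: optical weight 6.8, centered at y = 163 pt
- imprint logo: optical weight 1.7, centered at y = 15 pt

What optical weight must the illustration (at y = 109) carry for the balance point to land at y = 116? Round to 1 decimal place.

Existing Σw = 21.0 (5.4 + 7.1 + 6.8 + 1.7); existing moment 5.4·28 + 7.1·170 + 6.8·163 + 1.7·15 = 2492.1.
Balance at y = 116 requires (2492.1 + w·109) / (21.0 + w) = 116.
Rearranging, w·(109 − 116) = 116·21.0 − 2492.1 = -56.1, so w ≈ -56.1/-7 = 8.01.

w ≈ 8.0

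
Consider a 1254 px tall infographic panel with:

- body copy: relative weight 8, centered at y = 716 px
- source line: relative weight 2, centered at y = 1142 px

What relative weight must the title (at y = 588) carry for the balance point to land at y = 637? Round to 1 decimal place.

Known weights sum to 8 + 2 = 10; their moment is 8·716 + 2·1142 = 8012.
Set Σw·y/Σw = 637: (8012 + 588w) = 637·(10 + w).
Rearranging, w·(588 − 637) = 637·10 − 8012 = -1642, so w ≈ -1642/-49 = 33.51.

w ≈ 33.5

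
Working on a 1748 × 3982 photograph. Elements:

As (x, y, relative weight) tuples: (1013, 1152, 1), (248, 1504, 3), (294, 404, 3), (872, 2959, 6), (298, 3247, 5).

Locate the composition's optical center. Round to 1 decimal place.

(520.1, 2270.3)

Σw = 1 + 3 + 3 + 6 + 5 = 18.
x: (1·1013 + 3·248 + 3·294 + 6·872 + 5·298) / 18 = 9361 / 18 ≈ 520.06
y: (1·1152 + 3·1504 + 3·404 + 6·2959 + 5·3247) / 18 = 40865 / 18 ≈ 2270.28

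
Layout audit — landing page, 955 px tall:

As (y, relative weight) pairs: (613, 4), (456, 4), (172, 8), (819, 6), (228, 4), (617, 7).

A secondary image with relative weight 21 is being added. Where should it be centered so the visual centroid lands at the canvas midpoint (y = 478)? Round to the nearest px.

After adding the secondary image, total weight = 4 + 4 + 8 + 6 + 4 + 7 + 21 = 54.
y: need Σw·y = 54·478 = 25812. Existing = 4·613 + 4·456 + 8·172 + 6·819 + 4·228 + 7·617 = 15797. Remainder 10015 / 21 ≈ 476.90.

y ≈ 477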